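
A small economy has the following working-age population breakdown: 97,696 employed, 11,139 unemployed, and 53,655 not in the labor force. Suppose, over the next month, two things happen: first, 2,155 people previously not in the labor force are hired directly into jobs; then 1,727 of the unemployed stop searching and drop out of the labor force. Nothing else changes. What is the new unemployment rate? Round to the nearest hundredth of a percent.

New unemployment rate ≈ 8.61%.

Initially, labor force = 97,696 + 11,139 = 108,835, so u = 11,139/108,835 = 10.23%.
After the first change, employed and labor force both rise by 2,155; unemployed unchanged → E = 99,851, U = 11,139, labor force = 110,990.
After the second change, unemployed and labor force both fall by 1,727 → E = 99,851, U = 9,412, labor force = 109,263.
New unemployment rate = 9,412 / 109,263 = 8.61%.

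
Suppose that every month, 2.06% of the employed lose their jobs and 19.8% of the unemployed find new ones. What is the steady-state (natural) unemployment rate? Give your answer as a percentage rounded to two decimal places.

At steady state the flows balance: s·E = f·U, so U/(E+U) = s/(s+f).
u* = 2.06 / (2.06 + 19.8) = 2.06 / 21.86 = 9.42%.

Steady-state unemployment rate ≈ 9.42%.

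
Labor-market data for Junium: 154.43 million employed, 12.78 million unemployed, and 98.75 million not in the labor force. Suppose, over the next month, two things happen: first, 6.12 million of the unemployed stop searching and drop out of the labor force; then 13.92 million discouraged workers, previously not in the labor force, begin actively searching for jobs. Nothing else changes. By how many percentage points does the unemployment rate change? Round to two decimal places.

The unemployment rate changes by +4.12 percentage points.

Initially, labor force = 154.43 + 12.78 = 167.21 million, so u = 12.78/167.21 = 7.64%.
After the first change, unemployed and labor force both fall by 6.12 → E = 154.43, U = 6.66, labor force = 161.09 million.
After the second change, unemployed and labor force both rise by 13.92 → E = 154.43, U = 20.58, labor force = 175.01 million.
New unemployment rate = 20.58 / 175.01 = 11.76%.
Change = 11.76% − 7.64% = +4.12 percentage points.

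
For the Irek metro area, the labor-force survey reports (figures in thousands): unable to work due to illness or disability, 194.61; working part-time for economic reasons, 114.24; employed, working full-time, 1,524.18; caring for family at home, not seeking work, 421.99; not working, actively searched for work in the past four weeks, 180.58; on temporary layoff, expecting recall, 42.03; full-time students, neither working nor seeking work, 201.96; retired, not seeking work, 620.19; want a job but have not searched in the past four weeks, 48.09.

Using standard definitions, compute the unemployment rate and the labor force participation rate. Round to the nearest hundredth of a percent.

Unemployment rate ≈ 11.96%; labor force participation rate ≈ 55.59%.

Employed = 114.24 + 1,524.18 = 1,638.42 thousand (anyone who worked, including part-time for economic reasons, counts as employed).
Unemployed = 180.58 + 42.03 = 222.61 thousand (jobless and actively searching, or on temporary layoff).
Labor force = 1,638.42 + 222.61 = 1,861.03 thousand.
Not in labor force = 194.61 + 421.99 + 201.96 + 620.19 + 48.09 = 1,486.84 thousand (those not working and not actively searching are outside the labor force — including those who want a job but have given up searching).
Civilian working-age population = 1,861.03 + 1,486.84 = 3,347.87 thousand.
Unemployment rate = 222.61 / 1,861.03 = 11.96%.
Labor force participation rate = 1,861.03 / 3,347.87 = 55.59%.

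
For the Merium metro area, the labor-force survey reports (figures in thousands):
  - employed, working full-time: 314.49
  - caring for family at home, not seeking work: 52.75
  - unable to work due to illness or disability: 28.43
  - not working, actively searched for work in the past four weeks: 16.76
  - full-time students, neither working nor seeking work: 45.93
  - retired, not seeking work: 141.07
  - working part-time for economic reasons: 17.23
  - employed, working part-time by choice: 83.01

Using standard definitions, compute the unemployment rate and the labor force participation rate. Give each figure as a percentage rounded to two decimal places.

Employed = 314.49 + 17.23 + 83.01 = 414.73 thousand (anyone who worked, including part-time for economic reasons, counts as employed).
Unemployed = 16.76 thousand.
Labor force = 414.73 + 16.76 = 431.49 thousand.
Not in labor force = 52.75 + 28.43 + 45.93 + 141.07 = 268.18 thousand (those not working and not actively searching are outside the labor force).
Civilian working-age population = 431.49 + 268.18 = 699.67 thousand.
Unemployment rate = 16.76 / 431.49 = 3.88%.
Labor force participation rate = 431.49 / 699.67 = 61.67%.

Unemployment rate ≈ 3.88%; labor force participation rate ≈ 61.67%.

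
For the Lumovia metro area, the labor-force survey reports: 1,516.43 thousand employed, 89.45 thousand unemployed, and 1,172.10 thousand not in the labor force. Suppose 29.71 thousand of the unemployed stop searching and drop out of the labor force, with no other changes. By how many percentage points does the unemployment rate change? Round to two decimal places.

Initially, labor force = 1,516.43 + 89.45 = 1,605.88 thousand, so u = 89.45/1,605.88 = 5.57%.
After the change, unemployed and labor force both fall by 29.71 → E = 1,516.43, U = 59.74, labor force = 1,576.17 thousand.
New unemployment rate = 59.74 / 1,576.17 = 3.79%.
Change = 3.79% − 5.57% = −1.78 percentage points.

The unemployment rate changes by −1.78 percentage points.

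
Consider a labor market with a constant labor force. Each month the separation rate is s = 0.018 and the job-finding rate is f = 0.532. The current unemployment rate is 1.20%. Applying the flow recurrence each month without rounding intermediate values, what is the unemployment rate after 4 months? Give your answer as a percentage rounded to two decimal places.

Unemployment rate after four months ≈ 3.19%.

With a fixed labor force, u_{t+1} = u_t + s·(1−u_t) − f·u_t = u_t·(1−s−f) + s.
Here 1−s−f = 0.450 and s = 0.018.
u_1 = 0.012000 × 0.450 + 0.018 = 0.023400.
u_2 = 0.023400 × 0.450 + 0.018 = 0.028530.
u_3 = 0.028530 × 0.450 + 0.018 = 0.030838.
u_4 = 0.030838 × 0.450 + 0.018 = 0.031877.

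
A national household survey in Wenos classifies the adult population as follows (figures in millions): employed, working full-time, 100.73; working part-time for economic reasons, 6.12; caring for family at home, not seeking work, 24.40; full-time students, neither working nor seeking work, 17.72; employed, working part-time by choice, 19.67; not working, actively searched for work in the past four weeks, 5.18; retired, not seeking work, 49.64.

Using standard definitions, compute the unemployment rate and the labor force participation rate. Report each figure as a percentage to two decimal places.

Employed = 100.73 + 6.12 + 19.67 = 126.52 million (anyone who worked, including part-time for economic reasons, counts as employed).
Unemployed = 5.18 million.
Labor force = 126.52 + 5.18 = 131.70 million.
Not in labor force = 24.40 + 17.72 + 49.64 = 91.76 million (those not working and not actively searching are outside the labor force).
Civilian working-age population = 131.70 + 91.76 = 223.46 million.
Unemployment rate = 5.18 / 131.70 = 3.93%.
Labor force participation rate = 131.70 / 223.46 = 58.94%.

Unemployment rate ≈ 3.93%; labor force participation rate ≈ 58.94%.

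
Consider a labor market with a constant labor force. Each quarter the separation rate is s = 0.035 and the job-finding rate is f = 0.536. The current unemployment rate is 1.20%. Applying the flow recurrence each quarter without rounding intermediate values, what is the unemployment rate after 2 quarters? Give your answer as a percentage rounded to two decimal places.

Unemployment rate after two quarters ≈ 5.22%.

With a fixed labor force, u_{t+1} = u_t + s·(1−u_t) − f·u_t = u_t·(1−s−f) + s.
Here 1−s−f = 0.429 and s = 0.035.
u_1 = 0.012000 × 0.429 + 0.035 = 0.040148.
u_2 = 0.040148 × 0.429 + 0.035 = 0.052223.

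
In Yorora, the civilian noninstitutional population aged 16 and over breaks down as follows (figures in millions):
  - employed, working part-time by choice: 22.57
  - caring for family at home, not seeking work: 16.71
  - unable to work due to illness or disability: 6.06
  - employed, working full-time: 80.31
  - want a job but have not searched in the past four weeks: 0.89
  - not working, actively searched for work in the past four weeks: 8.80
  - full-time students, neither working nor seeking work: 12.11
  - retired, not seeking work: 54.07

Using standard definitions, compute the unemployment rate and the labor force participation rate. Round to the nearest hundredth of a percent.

Unemployment rate ≈ 7.88%; labor force participation rate ≈ 55.42%.

Employed = 22.57 + 80.31 = 102.88 million.
Unemployed = 8.80 million.
Labor force = 102.88 + 8.80 = 111.68 million.
Not in labor force = 16.71 + 6.06 + 0.89 + 12.11 + 54.07 = 89.84 million (those not working and not actively searching are outside the labor force — including those who want a job but have given up searching).
Civilian working-age population = 111.68 + 89.84 = 201.52 million.
Unemployment rate = 8.80 / 111.68 = 7.88%.
Labor force participation rate = 111.68 / 201.52 = 55.42%.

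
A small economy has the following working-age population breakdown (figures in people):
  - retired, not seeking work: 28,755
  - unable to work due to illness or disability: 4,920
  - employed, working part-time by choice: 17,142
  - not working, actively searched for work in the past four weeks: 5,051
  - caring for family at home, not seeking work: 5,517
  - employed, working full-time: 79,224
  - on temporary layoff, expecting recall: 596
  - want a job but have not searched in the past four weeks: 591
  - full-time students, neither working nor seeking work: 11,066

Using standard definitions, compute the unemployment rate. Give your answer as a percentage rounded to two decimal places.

Employed = 17,142 + 79,224 = 96,366.
Unemployed = 5,051 + 596 = 5,647 (jobless and actively searching, or on temporary layoff).
Labor force = 96,366 + 5,647 = 102,013.
Unemployment rate = 5,647 / 102,013 = 5.54%.

Unemployment rate ≈ 5.54%.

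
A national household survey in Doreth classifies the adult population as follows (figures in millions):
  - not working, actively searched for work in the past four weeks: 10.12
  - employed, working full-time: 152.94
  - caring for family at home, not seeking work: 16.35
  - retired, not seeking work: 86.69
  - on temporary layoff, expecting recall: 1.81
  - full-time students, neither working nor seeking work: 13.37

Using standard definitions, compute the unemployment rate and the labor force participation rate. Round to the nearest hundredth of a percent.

Employed = 152.94 million.
Unemployed = 10.12 + 1.81 = 11.93 million (jobless and actively searching, or on temporary layoff).
Labor force = 152.94 + 11.93 = 164.87 million.
Not in labor force = 16.35 + 86.69 + 13.37 = 116.41 million (those not working and not actively searching are outside the labor force).
Civilian working-age population = 164.87 + 116.41 = 281.28 million.
Unemployment rate = 11.93 / 164.87 = 7.24%.
Labor force participation rate = 164.87 / 281.28 = 58.61%.

Unemployment rate ≈ 7.24%; labor force participation rate ≈ 58.61%.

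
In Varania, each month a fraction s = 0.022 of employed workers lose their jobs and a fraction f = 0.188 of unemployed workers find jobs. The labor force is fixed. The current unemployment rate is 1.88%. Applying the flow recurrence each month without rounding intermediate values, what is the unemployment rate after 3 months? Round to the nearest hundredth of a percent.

With a fixed labor force, u_{t+1} = u_t + s·(1−u_t) − f·u_t = u_t·(1−s−f) + s.
Here 1−s−f = 0.790 and s = 0.022.
u_1 = 0.018800 × 0.790 + 0.022 = 0.036852.
u_2 = 0.036852 × 0.790 + 0.022 = 0.051113.
u_3 = 0.051113 × 0.790 + 0.022 = 0.062379.

Unemployment rate after three months ≈ 6.24%.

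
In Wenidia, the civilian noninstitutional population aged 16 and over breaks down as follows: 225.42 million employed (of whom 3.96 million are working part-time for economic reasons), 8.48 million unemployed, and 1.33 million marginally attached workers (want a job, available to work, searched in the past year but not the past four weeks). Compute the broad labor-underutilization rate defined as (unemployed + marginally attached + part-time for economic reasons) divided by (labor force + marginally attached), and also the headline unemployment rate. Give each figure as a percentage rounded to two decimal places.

Broad underutilization rate ≈ 5.85%; headline unemployment rate ≈ 3.63%.

Labor force = 225.42 + 8.48 = 233.90 million.
Numerator = 8.48 + 1.33 + 3.96 = 13.77 million.
Denominator = 233.90 + 1.33 = 235.23 million.
Broad rate = 13.77 / 235.23 = 5.85%.
Headline unemployment rate = 8.48 / 233.90 = 3.63%.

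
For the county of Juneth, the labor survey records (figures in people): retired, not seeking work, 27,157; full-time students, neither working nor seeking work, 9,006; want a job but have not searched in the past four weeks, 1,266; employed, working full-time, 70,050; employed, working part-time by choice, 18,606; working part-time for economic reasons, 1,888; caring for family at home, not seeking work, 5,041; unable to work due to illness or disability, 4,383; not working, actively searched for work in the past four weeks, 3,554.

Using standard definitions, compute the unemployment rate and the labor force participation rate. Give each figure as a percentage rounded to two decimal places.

Unemployment rate ≈ 3.78%; labor force participation rate ≈ 66.76%.

Employed = 70,050 + 18,606 + 1,888 = 90,544 (anyone who worked, including part-time for economic reasons, counts as employed).
Unemployed = 3,554.
Labor force = 90,544 + 3,554 = 94,098.
Not in labor force = 27,157 + 9,006 + 1,266 + 5,041 + 4,383 = 46,853 (those not working and not actively searching are outside the labor force — including those who want a job but have given up searching).
Civilian working-age population = 94,098 + 46,853 = 140,951.
Unemployment rate = 3,554 / 94,098 = 3.78%.
Labor force participation rate = 94,098 / 140,951 = 66.76%.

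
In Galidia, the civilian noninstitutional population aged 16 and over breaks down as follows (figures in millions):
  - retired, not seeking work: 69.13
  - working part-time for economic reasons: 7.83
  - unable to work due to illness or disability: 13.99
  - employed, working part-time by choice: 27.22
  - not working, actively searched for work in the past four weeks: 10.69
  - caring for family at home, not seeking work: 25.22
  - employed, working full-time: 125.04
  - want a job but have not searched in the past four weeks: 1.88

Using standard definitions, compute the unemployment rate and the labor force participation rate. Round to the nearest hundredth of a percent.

Employed = 7.83 + 27.22 + 125.04 = 160.09 million (anyone who worked, including part-time for economic reasons, counts as employed).
Unemployed = 10.69 million.
Labor force = 160.09 + 10.69 = 170.78 million.
Not in labor force = 69.13 + 13.99 + 25.22 + 1.88 = 110.22 million (those not working and not actively searching are outside the labor force — including those who want a job but have given up searching).
Civilian working-age population = 170.78 + 110.22 = 281.00 million.
Unemployment rate = 10.69 / 170.78 = 6.26%.
Labor force participation rate = 170.78 / 281.00 = 60.78%.

Unemployment rate ≈ 6.26%; labor force participation rate ≈ 60.78%.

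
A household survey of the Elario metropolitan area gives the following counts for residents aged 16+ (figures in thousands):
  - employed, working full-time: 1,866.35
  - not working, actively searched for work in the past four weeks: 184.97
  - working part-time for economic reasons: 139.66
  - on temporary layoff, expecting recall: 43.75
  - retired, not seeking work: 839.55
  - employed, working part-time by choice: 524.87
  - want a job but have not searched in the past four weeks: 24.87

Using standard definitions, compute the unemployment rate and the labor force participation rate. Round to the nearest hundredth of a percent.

Unemployment rate ≈ 8.29%; labor force participation rate ≈ 76.15%.

Employed = 1,866.35 + 139.66 + 524.87 = 2,530.88 thousand (anyone who worked, including part-time for economic reasons, counts as employed).
Unemployed = 184.97 + 43.75 = 228.72 thousand (jobless and actively searching, or on temporary layoff).
Labor force = 2,530.88 + 228.72 = 2,759.60 thousand.
Not in labor force = 839.55 + 24.87 = 864.42 thousand (those not working and not actively searching are outside the labor force — including those who want a job but have given up searching).
Civilian working-age population = 2,759.60 + 864.42 = 3,624.02 thousand.
Unemployment rate = 228.72 / 2,759.60 = 8.29%.
Labor force participation rate = 2,759.60 / 3,624.02 = 76.15%.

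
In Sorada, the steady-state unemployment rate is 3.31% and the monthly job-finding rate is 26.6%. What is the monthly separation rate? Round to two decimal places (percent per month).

Separation rate ≈ 0.91% per month.

From u* = s/(s+f): s = u·f/(1−u).
s = 0.0331 × 26.6 / (1 − 0.0331) = 0.8805 / 0.9669 ≈ 0.91% per month.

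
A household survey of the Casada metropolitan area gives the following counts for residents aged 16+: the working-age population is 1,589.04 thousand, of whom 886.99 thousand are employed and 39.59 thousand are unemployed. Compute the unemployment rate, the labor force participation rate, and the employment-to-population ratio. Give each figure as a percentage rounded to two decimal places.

Unemployment rate ≈ 4.27%; labor force participation rate ≈ 58.31%; employment-population ratio ≈ 55.82%.

Labor force = employed + unemployed = 886.99 + 39.59 = 926.58 thousand.
Unemployment rate = 39.59 / 926.58 = 4.27%.
Labor force participation rate = 926.58 / 1,589.04 = 58.31%.
Employment-population ratio = 886.99 / 1,589.04 = 55.82%.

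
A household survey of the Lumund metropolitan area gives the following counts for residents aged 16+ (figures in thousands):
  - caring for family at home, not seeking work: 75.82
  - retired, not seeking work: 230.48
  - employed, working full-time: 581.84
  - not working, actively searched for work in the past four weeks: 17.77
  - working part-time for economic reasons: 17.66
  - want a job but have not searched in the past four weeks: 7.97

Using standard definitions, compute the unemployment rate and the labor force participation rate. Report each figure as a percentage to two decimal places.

Employed = 581.84 + 17.66 = 599.50 thousand (anyone who worked, including part-time for economic reasons, counts as employed).
Unemployed = 17.77 thousand.
Labor force = 599.50 + 17.77 = 617.27 thousand.
Not in labor force = 75.82 + 230.48 + 7.97 = 314.27 thousand (those not working and not actively searching are outside the labor force — including those who want a job but have given up searching).
Civilian working-age population = 617.27 + 314.27 = 931.54 thousand.
Unemployment rate = 17.77 / 617.27 = 2.88%.
Labor force participation rate = 617.27 / 931.54 = 66.26%.

Unemployment rate ≈ 2.88%; labor force participation rate ≈ 66.26%.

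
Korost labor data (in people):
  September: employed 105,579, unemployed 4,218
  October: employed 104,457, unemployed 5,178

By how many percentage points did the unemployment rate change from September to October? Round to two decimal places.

September: labor force = 105,579 + 4,218 = 109,797; u = 4,218/109,797 = 3.84%.
October: labor force = 104,457 + 5,178 = 109,635; u = 5,178/109,635 = 4.72%.
Change = 4.72% − 3.84% = +0.88 pp.

The unemployment rate changed by +0.88 percentage points.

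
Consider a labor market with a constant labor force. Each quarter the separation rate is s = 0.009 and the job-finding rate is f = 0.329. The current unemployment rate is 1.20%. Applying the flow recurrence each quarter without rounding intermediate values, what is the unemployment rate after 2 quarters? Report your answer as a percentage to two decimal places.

Unemployment rate after two quarters ≈ 2.02%.

With a fixed labor force, u_{t+1} = u_t + s·(1−u_t) − f·u_t = u_t·(1−s−f) + s.
Here 1−s−f = 0.662 and s = 0.009.
u_1 = 0.012000 × 0.662 + 0.009 = 0.016944.
u_2 = 0.016944 × 0.662 + 0.009 = 0.020217.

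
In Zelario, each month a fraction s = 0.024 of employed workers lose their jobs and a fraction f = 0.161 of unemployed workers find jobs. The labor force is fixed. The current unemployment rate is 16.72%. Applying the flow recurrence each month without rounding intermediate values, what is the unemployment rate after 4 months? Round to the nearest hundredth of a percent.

With a fixed labor force, u_{t+1} = u_t + s·(1−u_t) − f·u_t = u_t·(1−s−f) + s.
Here 1−s−f = 0.815 and s = 0.024.
u_1 = 0.167200 × 0.815 + 0.024 = 0.160268.
u_2 = 0.160268 × 0.815 + 0.024 = 0.154618.
u_3 = 0.154618 × 0.815 + 0.024 = 0.150014.
u_4 = 0.150014 × 0.815 + 0.024 = 0.146261.

Unemployment rate after four months ≈ 14.63%.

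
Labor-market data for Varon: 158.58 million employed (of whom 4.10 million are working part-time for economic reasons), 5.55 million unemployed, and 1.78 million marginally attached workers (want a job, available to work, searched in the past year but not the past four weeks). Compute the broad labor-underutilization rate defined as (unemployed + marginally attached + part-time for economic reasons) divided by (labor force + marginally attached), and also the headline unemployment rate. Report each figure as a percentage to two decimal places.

Labor force = 158.58 + 5.55 = 164.13 million.
Numerator = 5.55 + 1.78 + 4.10 = 11.43 million.
Denominator = 164.13 + 1.78 = 165.91 million.
Broad rate = 11.43 / 165.91 = 6.89%.
Headline unemployment rate = 5.55 / 164.13 = 3.38%.

Broad underutilization rate ≈ 6.89%; headline unemployment rate ≈ 3.38%.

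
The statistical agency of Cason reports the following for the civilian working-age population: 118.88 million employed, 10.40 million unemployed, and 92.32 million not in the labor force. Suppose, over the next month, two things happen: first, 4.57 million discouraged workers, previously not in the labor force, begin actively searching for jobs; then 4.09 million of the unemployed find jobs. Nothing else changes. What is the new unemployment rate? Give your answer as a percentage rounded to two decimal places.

New unemployment rate ≈ 8.13%.

Initially, labor force = 118.88 + 10.40 = 129.28 million, so u = 10.40/129.28 = 8.04%.
After the first change, unemployed and labor force both rise by 4.57 → E = 118.88, U = 14.97, labor force = 133.85 million.
After the second change, unemployed falls and employed rises by 4.09; labor force unchanged → E = 122.97, U = 10.88, labor force = 133.85 million.
New unemployment rate = 10.88 / 133.85 = 8.13%.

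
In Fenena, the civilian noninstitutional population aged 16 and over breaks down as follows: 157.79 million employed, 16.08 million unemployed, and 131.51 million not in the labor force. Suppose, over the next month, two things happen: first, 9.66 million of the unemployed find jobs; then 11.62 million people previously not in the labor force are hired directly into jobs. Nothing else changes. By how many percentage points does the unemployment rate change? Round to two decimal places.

The unemployment rate changes by −5.79 percentage points.

Initially, labor force = 157.79 + 16.08 = 173.87 million, so u = 16.08/173.87 = 9.25%.
After the first change, unemployed falls and employed rises by 9.66; labor force unchanged → E = 167.45, U = 6.42, labor force = 173.87 million.
After the second change, employed and labor force both rise by 11.62; unemployed unchanged → E = 179.07, U = 6.42, labor force = 185.49 million.
New unemployment rate = 6.42 / 185.49 = 3.46%.
Change = 3.46% − 9.25% = −5.79 percentage points.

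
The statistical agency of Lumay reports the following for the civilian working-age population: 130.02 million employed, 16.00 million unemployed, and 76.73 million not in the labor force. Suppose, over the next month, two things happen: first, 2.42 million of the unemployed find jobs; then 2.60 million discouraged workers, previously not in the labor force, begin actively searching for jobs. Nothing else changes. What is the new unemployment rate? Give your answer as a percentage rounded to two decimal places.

New unemployment rate ≈ 10.89%.

Initially, labor force = 130.02 + 16.00 = 146.02 million, so u = 16.00/146.02 = 10.96%.
After the first change, unemployed falls and employed rises by 2.42; labor force unchanged → E = 132.44, U = 13.58, labor force = 146.02 million.
After the second change, unemployed and labor force both rise by 2.60 → E = 132.44, U = 16.18, labor force = 148.62 million.
New unemployment rate = 16.18 / 148.62 = 10.89%.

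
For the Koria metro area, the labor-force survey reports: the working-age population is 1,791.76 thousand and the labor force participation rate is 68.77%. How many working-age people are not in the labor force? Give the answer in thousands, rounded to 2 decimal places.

About 559.57 thousand are not in the labor force.

Share not in the labor force = 1 − 0.6877 = 0.3123.
Not in labor force = 0.3123 × 1,791.76 ≈ 559.57 thousand.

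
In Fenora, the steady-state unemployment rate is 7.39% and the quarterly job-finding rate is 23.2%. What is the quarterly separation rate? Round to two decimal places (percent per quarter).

Separation rate ≈ 1.85% per quarter.

From u* = s/(s+f): s = u·f/(1−u).
s = 0.0739 × 23.2 / (1 − 0.0739) = 1.7145 / 0.9261 ≈ 1.85% per quarter.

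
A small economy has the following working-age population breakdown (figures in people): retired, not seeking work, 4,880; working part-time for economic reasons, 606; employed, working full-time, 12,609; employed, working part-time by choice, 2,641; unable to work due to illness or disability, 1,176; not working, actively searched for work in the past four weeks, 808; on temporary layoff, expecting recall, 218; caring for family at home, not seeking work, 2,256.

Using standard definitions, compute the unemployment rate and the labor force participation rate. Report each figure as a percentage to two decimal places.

Unemployment rate ≈ 6.08%; labor force participation rate ≈ 67.01%.

Employed = 606 + 12,609 + 2,641 = 15,856 (anyone who worked, including part-time for economic reasons, counts as employed).
Unemployed = 808 + 218 = 1,026 (jobless and actively searching, or on temporary layoff).
Labor force = 15,856 + 1,026 = 16,882.
Not in labor force = 4,880 + 1,176 + 2,256 = 8,312 (those not working and not actively searching are outside the labor force).
Civilian working-age population = 16,882 + 8,312 = 25,194.
Unemployment rate = 1,026 / 16,882 = 6.08%.
Labor force participation rate = 16,882 / 25,194 = 67.01%.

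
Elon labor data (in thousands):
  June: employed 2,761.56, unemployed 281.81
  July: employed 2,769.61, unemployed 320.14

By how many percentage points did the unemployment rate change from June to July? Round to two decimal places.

The unemployment rate changed by +1.10 percentage points.

June: labor force = 2,761.56 + 281.81 = 3,043.37; u = 281.81/3,043.37 = 9.26%.
July: labor force = 2,769.61 + 320.14 = 3,089.75; u = 320.14/3,089.75 = 10.36%.
Change = 10.36% − 9.26% = +1.10 pp.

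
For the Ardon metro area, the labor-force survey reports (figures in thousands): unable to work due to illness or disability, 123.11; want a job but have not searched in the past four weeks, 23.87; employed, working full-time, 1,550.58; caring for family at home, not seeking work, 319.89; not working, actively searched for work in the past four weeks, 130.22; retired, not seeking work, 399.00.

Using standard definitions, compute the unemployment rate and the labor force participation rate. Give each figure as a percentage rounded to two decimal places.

Unemployment rate ≈ 7.75%; labor force participation rate ≈ 66.00%.

Employed = 1,550.58 thousand.
Unemployed = 130.22 thousand.
Labor force = 1,550.58 + 130.22 = 1,680.80 thousand.
Not in labor force = 123.11 + 23.87 + 319.89 + 399.00 = 865.87 thousand (those not working and not actively searching are outside the labor force — including those who want a job but have given up searching).
Civilian working-age population = 1,680.80 + 865.87 = 2,546.67 thousand.
Unemployment rate = 130.22 / 1,680.80 = 7.75%.
Labor force participation rate = 1,680.80 / 2,546.67 = 66.00%.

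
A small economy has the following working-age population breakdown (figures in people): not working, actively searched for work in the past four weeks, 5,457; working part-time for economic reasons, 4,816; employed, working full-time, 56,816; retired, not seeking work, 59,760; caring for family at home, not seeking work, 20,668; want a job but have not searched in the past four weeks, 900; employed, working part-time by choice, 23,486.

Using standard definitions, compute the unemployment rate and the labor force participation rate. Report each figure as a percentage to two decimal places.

Employed = 4,816 + 56,816 + 23,486 = 85,118 (anyone who worked, including part-time for economic reasons, counts as employed).
Unemployed = 5,457.
Labor force = 85,118 + 5,457 = 90,575.
Not in labor force = 59,760 + 20,668 + 900 = 81,328 (those not working and not actively searching are outside the labor force — including those who want a job but have given up searching).
Civilian working-age population = 90,575 + 81,328 = 171,903.
Unemployment rate = 5,457 / 90,575 = 6.02%.
Labor force participation rate = 90,575 / 171,903 = 52.69%.

Unemployment rate ≈ 6.02%; labor force participation rate ≈ 52.69%.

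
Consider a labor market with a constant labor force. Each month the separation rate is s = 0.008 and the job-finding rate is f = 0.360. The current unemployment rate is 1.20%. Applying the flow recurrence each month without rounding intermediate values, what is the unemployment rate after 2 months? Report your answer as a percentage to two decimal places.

Unemployment rate after two months ≈ 1.78%.

With a fixed labor force, u_{t+1} = u_t + s·(1−u_t) − f·u_t = u_t·(1−s−f) + s.
Here 1−s−f = 0.632 and s = 0.008.
u_1 = 0.012000 × 0.632 + 0.008 = 0.015584.
u_2 = 0.015584 × 0.632 + 0.008 = 0.017849.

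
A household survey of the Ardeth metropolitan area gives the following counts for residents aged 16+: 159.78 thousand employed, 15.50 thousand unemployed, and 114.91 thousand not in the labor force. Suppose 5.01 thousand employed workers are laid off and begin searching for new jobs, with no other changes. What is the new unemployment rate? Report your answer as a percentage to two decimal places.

New unemployment rate ≈ 11.70%.

Initially, labor force = 159.78 + 15.50 = 175.28 thousand, so u = 15.50/175.28 = 8.84%.
After the change, employed falls and unemployed rises by 5.01; labor force unchanged → E = 154.77, U = 20.51, labor force = 175.28 thousand.
New unemployment rate = 20.51 / 175.28 = 11.70%.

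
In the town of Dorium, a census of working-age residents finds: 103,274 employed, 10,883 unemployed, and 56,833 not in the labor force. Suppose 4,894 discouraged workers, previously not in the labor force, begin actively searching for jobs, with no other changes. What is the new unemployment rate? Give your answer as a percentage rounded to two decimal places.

New unemployment rate ≈ 13.25%.

Initially, labor force = 103,274 + 10,883 = 114,157, so u = 10,883/114,157 = 9.53%.
After the change, unemployed and labor force both rise by 4,894 → E = 103,274, U = 15,777, labor force = 119,051.
New unemployment rate = 15,777 / 119,051 = 13.25%.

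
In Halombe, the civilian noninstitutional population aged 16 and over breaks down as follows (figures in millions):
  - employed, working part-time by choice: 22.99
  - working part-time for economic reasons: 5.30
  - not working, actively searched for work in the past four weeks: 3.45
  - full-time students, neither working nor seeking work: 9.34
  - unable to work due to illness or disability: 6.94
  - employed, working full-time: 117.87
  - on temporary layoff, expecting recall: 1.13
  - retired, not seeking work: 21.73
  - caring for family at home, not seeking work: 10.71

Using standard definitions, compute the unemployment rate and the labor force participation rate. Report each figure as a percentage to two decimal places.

Employed = 22.99 + 5.30 + 117.87 = 146.16 million (anyone who worked, including part-time for economic reasons, counts as employed).
Unemployed = 3.45 + 1.13 = 4.58 million (jobless and actively searching, or on temporary layoff).
Labor force = 146.16 + 4.58 = 150.74 million.
Not in labor force = 9.34 + 6.94 + 21.73 + 10.71 = 48.72 million (those not working and not actively searching are outside the labor force).
Civilian working-age population = 150.74 + 48.72 = 199.46 million.
Unemployment rate = 4.58 / 150.74 = 3.04%.
Labor force participation rate = 150.74 / 199.46 = 75.57%.

Unemployment rate ≈ 3.04%; labor force participation rate ≈ 75.57%.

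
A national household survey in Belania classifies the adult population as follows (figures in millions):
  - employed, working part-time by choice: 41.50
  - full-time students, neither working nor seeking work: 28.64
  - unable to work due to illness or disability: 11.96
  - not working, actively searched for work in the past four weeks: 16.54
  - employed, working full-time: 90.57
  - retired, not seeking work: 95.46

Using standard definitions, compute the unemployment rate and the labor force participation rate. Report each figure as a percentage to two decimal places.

Employed = 41.50 + 90.57 = 132.07 million.
Unemployed = 16.54 million.
Labor force = 132.07 + 16.54 = 148.61 million.
Not in labor force = 28.64 + 11.96 + 95.46 = 136.06 million (those not working and not actively searching are outside the labor force).
Civilian working-age population = 148.61 + 136.06 = 284.67 million.
Unemployment rate = 16.54 / 148.61 = 11.13%.
Labor force participation rate = 148.61 / 284.67 = 52.20%.

Unemployment rate ≈ 11.13%; labor force participation rate ≈ 52.20%.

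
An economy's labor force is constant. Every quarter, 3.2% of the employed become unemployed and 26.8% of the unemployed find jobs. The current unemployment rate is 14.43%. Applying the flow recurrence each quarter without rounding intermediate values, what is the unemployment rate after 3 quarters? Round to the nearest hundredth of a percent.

Unemployment rate after three quarters ≈ 11.96%.

With a fixed labor force, u_{t+1} = u_t + s·(1−u_t) − f·u_t = u_t·(1−s−f) + s.
Here 1−s−f = 0.700 and s = 0.032.
u_1 = 0.144300 × 0.700 + 0.032 = 0.133010.
u_2 = 0.133010 × 0.700 + 0.032 = 0.125107.
u_3 = 0.125107 × 0.700 + 0.032 = 0.119575.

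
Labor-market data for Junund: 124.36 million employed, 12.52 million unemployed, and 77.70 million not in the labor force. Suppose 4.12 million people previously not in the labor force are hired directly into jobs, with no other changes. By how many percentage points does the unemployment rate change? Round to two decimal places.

The unemployment rate changes by −0.27 percentage points.

Initially, labor force = 124.36 + 12.52 = 136.88 million, so u = 12.52/136.88 = 9.15%.
After the change, employed and labor force both rise by 4.12; unemployed unchanged → E = 128.48, U = 12.52, labor force = 141.00 million.
New unemployment rate = 12.52 / 141.00 = 8.88%.
Change = 8.88% − 9.15% = −0.27 percentage points.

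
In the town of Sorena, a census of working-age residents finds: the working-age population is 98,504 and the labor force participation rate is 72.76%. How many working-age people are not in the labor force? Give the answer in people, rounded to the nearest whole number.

Share not in the labor force = 1 − 0.7276 = 0.2724.
Not in labor force = 0.2724 × 98,504 ≈ 26,832.

About 26,832 are not in the labor force.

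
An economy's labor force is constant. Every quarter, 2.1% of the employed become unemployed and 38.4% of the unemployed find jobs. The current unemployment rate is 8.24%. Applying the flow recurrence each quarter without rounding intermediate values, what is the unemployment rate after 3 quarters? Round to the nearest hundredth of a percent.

With a fixed labor force, u_{t+1} = u_t + s·(1−u_t) − f·u_t = u_t·(1−s−f) + s.
Here 1−s−f = 0.595 and s = 0.021.
u_1 = 0.082400 × 0.595 + 0.021 = 0.070028.
u_2 = 0.070028 × 0.595 + 0.021 = 0.062667.
u_3 = 0.062667 × 0.595 + 0.021 = 0.058287.

Unemployment rate after three quarters ≈ 5.83%.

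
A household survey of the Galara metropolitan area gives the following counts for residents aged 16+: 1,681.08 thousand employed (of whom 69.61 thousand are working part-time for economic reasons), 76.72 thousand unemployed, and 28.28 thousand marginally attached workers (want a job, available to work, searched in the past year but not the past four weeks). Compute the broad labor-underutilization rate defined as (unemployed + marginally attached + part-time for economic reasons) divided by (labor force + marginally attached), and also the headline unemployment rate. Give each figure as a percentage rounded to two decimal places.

Broad underutilization rate ≈ 9.78%; headline unemployment rate ≈ 4.36%.

Labor force = 1,681.08 + 76.72 = 1,757.80 thousand.
Numerator = 76.72 + 28.28 + 69.61 = 174.61 thousand.
Denominator = 1,757.80 + 28.28 = 1,786.08 thousand.
Broad rate = 174.61 / 1,786.08 = 9.78%.
Headline unemployment rate = 76.72 / 1,757.80 = 4.36%.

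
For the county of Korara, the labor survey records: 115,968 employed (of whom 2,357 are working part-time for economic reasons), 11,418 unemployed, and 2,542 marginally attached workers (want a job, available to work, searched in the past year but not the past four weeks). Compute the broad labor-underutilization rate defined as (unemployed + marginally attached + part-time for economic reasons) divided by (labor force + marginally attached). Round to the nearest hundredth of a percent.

Broad underutilization rate ≈ 12.56%.

Labor force = 115,968 + 11,418 = 127,386.
Numerator = 11,418 + 2,542 + 2,357 = 16,317.
Denominator = 127,386 + 2,542 = 129,928.
Broad rate = 16,317 / 129,928 = 12.56%.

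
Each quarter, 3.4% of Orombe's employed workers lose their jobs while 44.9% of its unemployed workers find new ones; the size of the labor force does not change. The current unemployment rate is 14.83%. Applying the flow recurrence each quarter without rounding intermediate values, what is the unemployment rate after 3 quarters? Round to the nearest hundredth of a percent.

Unemployment rate after three quarters ≈ 8.12%.

With a fixed labor force, u_{t+1} = u_t + s·(1−u_t) − f·u_t = u_t·(1−s−f) + s.
Here 1−s−f = 0.517 and s = 0.034.
u_1 = 0.148300 × 0.517 + 0.034 = 0.110671.
u_2 = 0.110671 × 0.517 + 0.034 = 0.091217.
u_3 = 0.091217 × 0.517 + 0.034 = 0.081159.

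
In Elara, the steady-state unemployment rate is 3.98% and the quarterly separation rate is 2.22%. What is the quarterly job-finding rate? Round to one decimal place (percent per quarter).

From u* = s/(s+f): f = s·(1−u)/u.
f = 2.22 × (1 − 0.0398) / 0.0398 = 2.1316 / 0.0398 ≈ 53.6% per quarter.

Job-finding rate ≈ 53.6% per quarter.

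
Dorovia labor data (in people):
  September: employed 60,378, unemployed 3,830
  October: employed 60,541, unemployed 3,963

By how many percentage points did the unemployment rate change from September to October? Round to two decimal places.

September: labor force = 60,378 + 3,830 = 64,208; u = 3,830/64,208 = 5.96%.
October: labor force = 60,541 + 3,963 = 64,504; u = 3,963/64,504 = 6.14%.
Change = 6.14% − 5.96% = +0.18 pp.

The unemployment rate changed by +0.18 percentage points.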